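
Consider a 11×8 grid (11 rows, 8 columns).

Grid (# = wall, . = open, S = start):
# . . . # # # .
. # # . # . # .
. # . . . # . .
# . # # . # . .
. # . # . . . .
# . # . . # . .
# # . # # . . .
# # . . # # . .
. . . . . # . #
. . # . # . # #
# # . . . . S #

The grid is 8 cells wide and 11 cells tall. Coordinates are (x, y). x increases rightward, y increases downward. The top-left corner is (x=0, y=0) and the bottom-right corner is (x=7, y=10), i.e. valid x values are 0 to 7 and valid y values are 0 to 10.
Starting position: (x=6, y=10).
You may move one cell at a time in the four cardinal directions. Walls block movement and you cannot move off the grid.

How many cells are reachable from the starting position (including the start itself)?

Answer: Reachable cells: 17

Derivation:
BFS flood-fill from (x=6, y=10):
  Distance 0: (x=6, y=10)
  Distance 1: (x=5, y=10)
  Distance 2: (x=5, y=9), (x=4, y=10)
  Distance 3: (x=3, y=10)
  Distance 4: (x=3, y=9), (x=2, y=10)
  Distance 5: (x=3, y=8)
  Distance 6: (x=3, y=7), (x=2, y=8), (x=4, y=8)
  Distance 7: (x=2, y=7), (x=1, y=8)
  Distance 8: (x=2, y=6), (x=0, y=8), (x=1, y=9)
  Distance 9: (x=0, y=9)
Total reachable: 17 (grid has 52 open cells total)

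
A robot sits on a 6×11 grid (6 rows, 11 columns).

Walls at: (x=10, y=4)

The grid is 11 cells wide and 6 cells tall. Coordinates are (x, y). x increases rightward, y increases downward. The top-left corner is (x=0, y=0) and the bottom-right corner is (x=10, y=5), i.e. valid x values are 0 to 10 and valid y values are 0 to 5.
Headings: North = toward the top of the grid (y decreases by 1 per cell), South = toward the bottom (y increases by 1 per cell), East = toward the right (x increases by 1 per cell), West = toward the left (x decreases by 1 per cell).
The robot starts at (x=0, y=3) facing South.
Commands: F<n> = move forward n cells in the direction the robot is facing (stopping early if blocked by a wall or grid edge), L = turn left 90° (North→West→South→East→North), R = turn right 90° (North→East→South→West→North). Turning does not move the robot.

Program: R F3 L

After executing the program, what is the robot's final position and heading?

Start: (x=0, y=3), facing South
  R: turn right, now facing West
  F3: move forward 0/3 (blocked), now at (x=0, y=3)
  L: turn left, now facing South
Final: (x=0, y=3), facing South

Answer: Final position: (x=0, y=3), facing South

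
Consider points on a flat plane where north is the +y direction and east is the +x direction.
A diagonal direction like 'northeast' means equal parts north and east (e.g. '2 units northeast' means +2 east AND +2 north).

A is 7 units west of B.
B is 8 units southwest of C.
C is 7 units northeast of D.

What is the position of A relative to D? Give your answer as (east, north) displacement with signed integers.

Answer: A is at (east=-8, north=-1) relative to D.

Derivation:
Place D at the origin (east=0, north=0).
  C is 7 units northeast of D: delta (east=+7, north=+7); C at (east=7, north=7).
  B is 8 units southwest of C: delta (east=-8, north=-8); B at (east=-1, north=-1).
  A is 7 units west of B: delta (east=-7, north=+0); A at (east=-8, north=-1).
Therefore A relative to D: (east=-8, north=-1).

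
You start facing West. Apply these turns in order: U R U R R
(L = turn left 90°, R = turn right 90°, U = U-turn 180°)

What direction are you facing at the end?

Answer: Final heading: South

Derivation:
Start: West
  U (U-turn (180°)) -> East
  R (right (90° clockwise)) -> South
  U (U-turn (180°)) -> North
  R (right (90° clockwise)) -> East
  R (right (90° clockwise)) -> South
Final: South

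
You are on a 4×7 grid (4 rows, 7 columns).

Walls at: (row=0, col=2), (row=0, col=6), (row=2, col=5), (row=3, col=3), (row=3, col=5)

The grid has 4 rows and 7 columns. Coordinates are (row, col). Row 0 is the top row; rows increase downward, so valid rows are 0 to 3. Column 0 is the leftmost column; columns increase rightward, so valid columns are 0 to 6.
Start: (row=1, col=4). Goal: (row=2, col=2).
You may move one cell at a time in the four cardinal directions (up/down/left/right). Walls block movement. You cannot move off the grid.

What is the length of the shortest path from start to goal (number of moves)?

BFS from (row=1, col=4) until reaching (row=2, col=2):
  Distance 0: (row=1, col=4)
  Distance 1: (row=0, col=4), (row=1, col=3), (row=1, col=5), (row=2, col=4)
  Distance 2: (row=0, col=3), (row=0, col=5), (row=1, col=2), (row=1, col=6), (row=2, col=3), (row=3, col=4)
  Distance 3: (row=1, col=1), (row=2, col=2), (row=2, col=6)  <- goal reached here
One shortest path (3 moves): (row=1, col=4) -> (row=1, col=3) -> (row=1, col=2) -> (row=2, col=2)

Answer: Shortest path length: 3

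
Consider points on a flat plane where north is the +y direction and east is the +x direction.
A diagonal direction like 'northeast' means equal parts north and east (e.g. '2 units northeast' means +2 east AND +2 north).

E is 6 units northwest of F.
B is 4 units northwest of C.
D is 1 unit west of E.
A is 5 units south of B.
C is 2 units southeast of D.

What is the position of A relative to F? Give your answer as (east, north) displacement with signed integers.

Answer: A is at (east=-9, north=3) relative to F.

Derivation:
Place F at the origin (east=0, north=0).
  E is 6 units northwest of F: delta (east=-6, north=+6); E at (east=-6, north=6).
  D is 1 unit west of E: delta (east=-1, north=+0); D at (east=-7, north=6).
  C is 2 units southeast of D: delta (east=+2, north=-2); C at (east=-5, north=4).
  B is 4 units northwest of C: delta (east=-4, north=+4); B at (east=-9, north=8).
  A is 5 units south of B: delta (east=+0, north=-5); A at (east=-9, north=3).
Therefore A relative to F: (east=-9, north=3).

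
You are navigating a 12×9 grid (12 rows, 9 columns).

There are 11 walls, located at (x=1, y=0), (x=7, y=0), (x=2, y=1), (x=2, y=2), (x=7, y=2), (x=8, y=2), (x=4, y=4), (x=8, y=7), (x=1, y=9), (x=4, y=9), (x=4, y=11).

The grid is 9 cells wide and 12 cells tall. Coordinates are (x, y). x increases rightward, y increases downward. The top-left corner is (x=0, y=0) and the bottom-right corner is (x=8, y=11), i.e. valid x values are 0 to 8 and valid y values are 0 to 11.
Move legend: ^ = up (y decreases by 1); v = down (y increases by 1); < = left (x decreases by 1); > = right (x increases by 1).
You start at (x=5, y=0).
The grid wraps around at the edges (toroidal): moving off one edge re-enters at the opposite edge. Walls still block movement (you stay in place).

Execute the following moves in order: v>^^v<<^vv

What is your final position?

Answer: Final position: (x=4, y=2)

Derivation:
Start: (x=5, y=0)
  v (down): (x=5, y=0) -> (x=5, y=1)
  > (right): (x=5, y=1) -> (x=6, y=1)
  ^ (up): (x=6, y=1) -> (x=6, y=0)
  ^ (up): (x=6, y=0) -> (x=6, y=11)
  v (down): (x=6, y=11) -> (x=6, y=0)
  < (left): (x=6, y=0) -> (x=5, y=0)
  < (left): (x=5, y=0) -> (x=4, y=0)
  ^ (up): blocked, stay at (x=4, y=0)
  v (down): (x=4, y=0) -> (x=4, y=1)
  v (down): (x=4, y=1) -> (x=4, y=2)
Final: (x=4, y=2)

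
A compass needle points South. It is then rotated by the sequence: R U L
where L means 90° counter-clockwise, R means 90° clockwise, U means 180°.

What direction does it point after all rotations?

Answer: Final heading: North

Derivation:
Start: South
  R (right (90° clockwise)) -> West
  U (U-turn (180°)) -> East
  L (left (90° counter-clockwise)) -> North
Final: North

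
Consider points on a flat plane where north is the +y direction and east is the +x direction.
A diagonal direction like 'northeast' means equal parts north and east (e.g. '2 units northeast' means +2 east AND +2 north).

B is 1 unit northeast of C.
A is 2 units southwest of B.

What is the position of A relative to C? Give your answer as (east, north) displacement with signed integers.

Place C at the origin (east=0, north=0).
  B is 1 unit northeast of C: delta (east=+1, north=+1); B at (east=1, north=1).
  A is 2 units southwest of B: delta (east=-2, north=-2); A at (east=-1, north=-1).
Therefore A relative to C: (east=-1, north=-1).

Answer: A is at (east=-1, north=-1) relative to C.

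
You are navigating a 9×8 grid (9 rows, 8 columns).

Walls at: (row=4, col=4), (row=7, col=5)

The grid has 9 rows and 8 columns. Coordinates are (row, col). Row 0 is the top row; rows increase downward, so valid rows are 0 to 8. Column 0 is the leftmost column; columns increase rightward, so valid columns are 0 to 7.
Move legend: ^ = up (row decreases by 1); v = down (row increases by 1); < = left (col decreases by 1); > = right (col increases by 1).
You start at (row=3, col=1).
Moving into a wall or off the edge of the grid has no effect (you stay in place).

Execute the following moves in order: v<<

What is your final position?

Answer: Final position: (row=4, col=0)

Derivation:
Start: (row=3, col=1)
  v (down): (row=3, col=1) -> (row=4, col=1)
  < (left): (row=4, col=1) -> (row=4, col=0)
  < (left): blocked, stay at (row=4, col=0)
Final: (row=4, col=0)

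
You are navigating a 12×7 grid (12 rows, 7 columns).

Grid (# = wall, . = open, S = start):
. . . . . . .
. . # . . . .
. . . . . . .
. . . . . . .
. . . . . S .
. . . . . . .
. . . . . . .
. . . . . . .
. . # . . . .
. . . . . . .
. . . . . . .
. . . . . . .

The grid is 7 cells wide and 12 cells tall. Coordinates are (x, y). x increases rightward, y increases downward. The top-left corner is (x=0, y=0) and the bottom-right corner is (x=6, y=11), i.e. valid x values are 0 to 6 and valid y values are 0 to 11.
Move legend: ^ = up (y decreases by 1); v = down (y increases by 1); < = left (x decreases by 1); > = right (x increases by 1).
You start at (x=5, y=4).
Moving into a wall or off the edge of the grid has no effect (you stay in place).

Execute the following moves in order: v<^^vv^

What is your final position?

Start: (x=5, y=4)
  v (down): (x=5, y=4) -> (x=5, y=5)
  < (left): (x=5, y=5) -> (x=4, y=5)
  ^ (up): (x=4, y=5) -> (x=4, y=4)
  ^ (up): (x=4, y=4) -> (x=4, y=3)
  v (down): (x=4, y=3) -> (x=4, y=4)
  v (down): (x=4, y=4) -> (x=4, y=5)
  ^ (up): (x=4, y=5) -> (x=4, y=4)
Final: (x=4, y=4)

Answer: Final position: (x=4, y=4)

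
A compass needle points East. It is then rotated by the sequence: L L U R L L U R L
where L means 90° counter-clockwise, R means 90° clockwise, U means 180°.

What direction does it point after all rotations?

Answer: Final heading: South

Derivation:
Start: East
  L (left (90° counter-clockwise)) -> North
  L (left (90° counter-clockwise)) -> West
  U (U-turn (180°)) -> East
  R (right (90° clockwise)) -> South
  L (left (90° counter-clockwise)) -> East
  L (left (90° counter-clockwise)) -> North
  U (U-turn (180°)) -> South
  R (right (90° clockwise)) -> West
  L (left (90° counter-clockwise)) -> South
Final: South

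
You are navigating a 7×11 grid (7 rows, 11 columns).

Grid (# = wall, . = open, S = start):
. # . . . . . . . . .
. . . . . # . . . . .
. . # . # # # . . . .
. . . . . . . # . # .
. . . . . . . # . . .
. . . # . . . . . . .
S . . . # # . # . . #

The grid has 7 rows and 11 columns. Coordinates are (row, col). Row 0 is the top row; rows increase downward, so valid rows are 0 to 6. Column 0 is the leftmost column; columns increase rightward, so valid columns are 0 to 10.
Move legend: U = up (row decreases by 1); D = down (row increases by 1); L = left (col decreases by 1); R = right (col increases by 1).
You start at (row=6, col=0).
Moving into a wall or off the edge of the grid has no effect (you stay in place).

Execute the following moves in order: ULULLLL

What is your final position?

Answer: Final position: (row=4, col=0)

Derivation:
Start: (row=6, col=0)
  U (up): (row=6, col=0) -> (row=5, col=0)
  L (left): blocked, stay at (row=5, col=0)
  U (up): (row=5, col=0) -> (row=4, col=0)
  [×4]L (left): blocked, stay at (row=4, col=0)
Final: (row=4, col=0)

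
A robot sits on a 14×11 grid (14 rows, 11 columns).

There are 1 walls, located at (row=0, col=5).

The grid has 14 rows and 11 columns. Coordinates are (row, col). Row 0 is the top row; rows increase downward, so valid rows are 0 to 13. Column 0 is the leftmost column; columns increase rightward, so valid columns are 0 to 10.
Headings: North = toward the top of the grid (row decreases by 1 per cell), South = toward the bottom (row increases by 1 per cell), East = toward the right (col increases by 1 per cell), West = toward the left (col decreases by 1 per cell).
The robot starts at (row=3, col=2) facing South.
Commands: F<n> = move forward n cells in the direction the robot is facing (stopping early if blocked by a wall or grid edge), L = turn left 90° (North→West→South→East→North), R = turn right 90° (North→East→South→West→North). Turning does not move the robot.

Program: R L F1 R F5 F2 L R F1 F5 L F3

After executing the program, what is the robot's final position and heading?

Start: (row=3, col=2), facing South
  R: turn right, now facing West
  L: turn left, now facing South
  F1: move forward 1, now at (row=4, col=2)
  R: turn right, now facing West
  F5: move forward 2/5 (blocked), now at (row=4, col=0)
  F2: move forward 0/2 (blocked), now at (row=4, col=0)
  L: turn left, now facing South
  R: turn right, now facing West
  F1: move forward 0/1 (blocked), now at (row=4, col=0)
  F5: move forward 0/5 (blocked), now at (row=4, col=0)
  L: turn left, now facing South
  F3: move forward 3, now at (row=7, col=0)
Final: (row=7, col=0), facing South

Answer: Final position: (row=7, col=0), facing South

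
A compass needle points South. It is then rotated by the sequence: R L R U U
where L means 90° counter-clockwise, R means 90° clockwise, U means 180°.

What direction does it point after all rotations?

Start: South
  R (right (90° clockwise)) -> West
  L (left (90° counter-clockwise)) -> South
  R (right (90° clockwise)) -> West
  U (U-turn (180°)) -> East
  U (U-turn (180°)) -> West
Final: West

Answer: Final heading: West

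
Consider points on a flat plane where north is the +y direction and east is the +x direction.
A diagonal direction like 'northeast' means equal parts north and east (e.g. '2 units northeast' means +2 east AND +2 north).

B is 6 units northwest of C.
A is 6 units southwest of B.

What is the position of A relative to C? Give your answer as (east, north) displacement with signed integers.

Answer: A is at (east=-12, north=0) relative to C.

Derivation:
Place C at the origin (east=0, north=0).
  B is 6 units northwest of C: delta (east=-6, north=+6); B at (east=-6, north=6).
  A is 6 units southwest of B: delta (east=-6, north=-6); A at (east=-12, north=0).
Therefore A relative to C: (east=-12, north=0).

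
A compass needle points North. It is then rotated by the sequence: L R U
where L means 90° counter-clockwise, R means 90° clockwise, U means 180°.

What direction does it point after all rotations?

Answer: Final heading: South

Derivation:
Start: North
  L (left (90° counter-clockwise)) -> West
  R (right (90° clockwise)) -> North
  U (U-turn (180°)) -> South
Final: South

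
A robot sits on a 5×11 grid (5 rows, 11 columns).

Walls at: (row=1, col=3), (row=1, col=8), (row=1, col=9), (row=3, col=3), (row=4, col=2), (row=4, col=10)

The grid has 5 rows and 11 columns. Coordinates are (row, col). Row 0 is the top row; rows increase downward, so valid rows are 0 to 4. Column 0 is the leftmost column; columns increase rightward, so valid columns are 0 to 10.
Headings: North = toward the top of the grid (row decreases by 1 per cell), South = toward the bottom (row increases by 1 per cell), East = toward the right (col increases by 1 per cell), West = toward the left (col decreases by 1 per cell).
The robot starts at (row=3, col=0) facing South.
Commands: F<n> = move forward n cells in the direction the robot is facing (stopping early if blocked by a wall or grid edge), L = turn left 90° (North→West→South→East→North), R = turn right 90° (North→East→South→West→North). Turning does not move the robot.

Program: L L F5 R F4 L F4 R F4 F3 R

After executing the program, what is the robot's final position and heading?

Answer: Final position: (row=0, col=10), facing South

Derivation:
Start: (row=3, col=0), facing South
  L: turn left, now facing East
  L: turn left, now facing North
  F5: move forward 3/5 (blocked), now at (row=0, col=0)
  R: turn right, now facing East
  F4: move forward 4, now at (row=0, col=4)
  L: turn left, now facing North
  F4: move forward 0/4 (blocked), now at (row=0, col=4)
  R: turn right, now facing East
  F4: move forward 4, now at (row=0, col=8)
  F3: move forward 2/3 (blocked), now at (row=0, col=10)
  R: turn right, now facing South
Final: (row=0, col=10), facing South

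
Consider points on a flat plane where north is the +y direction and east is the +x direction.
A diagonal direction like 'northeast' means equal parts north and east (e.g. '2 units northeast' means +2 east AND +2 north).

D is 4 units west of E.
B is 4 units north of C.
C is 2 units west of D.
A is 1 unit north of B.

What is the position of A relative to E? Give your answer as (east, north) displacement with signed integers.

Place E at the origin (east=0, north=0).
  D is 4 units west of E: delta (east=-4, north=+0); D at (east=-4, north=0).
  C is 2 units west of D: delta (east=-2, north=+0); C at (east=-6, north=0).
  B is 4 units north of C: delta (east=+0, north=+4); B at (east=-6, north=4).
  A is 1 unit north of B: delta (east=+0, north=+1); A at (east=-6, north=5).
Therefore A relative to E: (east=-6, north=5).

Answer: A is at (east=-6, north=5) relative to E.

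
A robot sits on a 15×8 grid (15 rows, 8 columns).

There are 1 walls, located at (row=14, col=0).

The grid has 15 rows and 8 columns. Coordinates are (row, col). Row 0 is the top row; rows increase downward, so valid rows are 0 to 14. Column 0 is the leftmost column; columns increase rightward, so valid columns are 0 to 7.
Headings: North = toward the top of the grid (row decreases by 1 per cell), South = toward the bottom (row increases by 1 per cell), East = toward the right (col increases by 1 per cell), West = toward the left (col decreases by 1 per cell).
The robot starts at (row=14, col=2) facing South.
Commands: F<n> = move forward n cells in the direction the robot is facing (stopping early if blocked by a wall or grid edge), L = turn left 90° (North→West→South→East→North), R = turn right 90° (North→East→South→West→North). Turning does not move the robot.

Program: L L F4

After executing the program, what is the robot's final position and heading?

Answer: Final position: (row=10, col=2), facing North

Derivation:
Start: (row=14, col=2), facing South
  L: turn left, now facing East
  L: turn left, now facing North
  F4: move forward 4, now at (row=10, col=2)
Final: (row=10, col=2), facing North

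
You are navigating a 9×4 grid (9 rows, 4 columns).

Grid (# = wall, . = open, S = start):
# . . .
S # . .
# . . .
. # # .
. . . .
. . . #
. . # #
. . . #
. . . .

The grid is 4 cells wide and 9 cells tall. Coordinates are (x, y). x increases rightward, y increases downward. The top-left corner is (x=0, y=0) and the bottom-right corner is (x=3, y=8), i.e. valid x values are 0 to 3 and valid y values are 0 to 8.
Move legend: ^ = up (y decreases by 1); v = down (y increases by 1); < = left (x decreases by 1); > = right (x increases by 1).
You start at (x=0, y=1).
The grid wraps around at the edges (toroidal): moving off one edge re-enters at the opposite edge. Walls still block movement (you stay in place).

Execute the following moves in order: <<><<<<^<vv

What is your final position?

Start: (x=0, y=1)
  < (left): (x=0, y=1) -> (x=3, y=1)
  < (left): (x=3, y=1) -> (x=2, y=1)
  > (right): (x=2, y=1) -> (x=3, y=1)
  < (left): (x=3, y=1) -> (x=2, y=1)
  [×3]< (left): blocked, stay at (x=2, y=1)
  ^ (up): (x=2, y=1) -> (x=2, y=0)
  < (left): (x=2, y=0) -> (x=1, y=0)
  v (down): blocked, stay at (x=1, y=0)
  v (down): blocked, stay at (x=1, y=0)
Final: (x=1, y=0)

Answer: Final position: (x=1, y=0)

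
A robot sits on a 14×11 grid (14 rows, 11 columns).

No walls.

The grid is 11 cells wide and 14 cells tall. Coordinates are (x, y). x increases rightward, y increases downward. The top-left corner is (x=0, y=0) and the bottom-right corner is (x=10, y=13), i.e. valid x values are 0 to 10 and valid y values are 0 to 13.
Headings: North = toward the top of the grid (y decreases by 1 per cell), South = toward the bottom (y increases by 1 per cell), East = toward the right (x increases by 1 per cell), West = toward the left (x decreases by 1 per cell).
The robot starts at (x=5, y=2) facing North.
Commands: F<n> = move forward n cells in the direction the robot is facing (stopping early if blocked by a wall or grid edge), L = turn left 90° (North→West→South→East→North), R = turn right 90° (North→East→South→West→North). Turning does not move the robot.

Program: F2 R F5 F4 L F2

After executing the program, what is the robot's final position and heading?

Start: (x=5, y=2), facing North
  F2: move forward 2, now at (x=5, y=0)
  R: turn right, now facing East
  F5: move forward 5, now at (x=10, y=0)
  F4: move forward 0/4 (blocked), now at (x=10, y=0)
  L: turn left, now facing North
  F2: move forward 0/2 (blocked), now at (x=10, y=0)
Final: (x=10, y=0), facing North

Answer: Final position: (x=10, y=0), facing North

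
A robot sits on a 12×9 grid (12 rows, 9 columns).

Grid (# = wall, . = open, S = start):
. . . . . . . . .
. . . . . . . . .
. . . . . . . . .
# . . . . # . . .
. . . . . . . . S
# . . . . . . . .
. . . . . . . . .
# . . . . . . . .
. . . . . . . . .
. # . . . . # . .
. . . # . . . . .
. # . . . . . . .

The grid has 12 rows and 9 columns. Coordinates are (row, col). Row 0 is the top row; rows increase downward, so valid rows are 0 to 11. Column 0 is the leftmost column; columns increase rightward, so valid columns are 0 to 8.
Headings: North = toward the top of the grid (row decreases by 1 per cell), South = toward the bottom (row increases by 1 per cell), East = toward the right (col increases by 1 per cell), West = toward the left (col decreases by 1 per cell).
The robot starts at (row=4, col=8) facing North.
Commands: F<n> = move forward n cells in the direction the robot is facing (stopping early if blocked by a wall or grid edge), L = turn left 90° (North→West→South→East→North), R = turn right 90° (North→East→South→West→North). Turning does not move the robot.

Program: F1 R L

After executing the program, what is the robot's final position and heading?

Answer: Final position: (row=3, col=8), facing North

Derivation:
Start: (row=4, col=8), facing North
  F1: move forward 1, now at (row=3, col=8)
  R: turn right, now facing East
  L: turn left, now facing North
Final: (row=3, col=8), facing North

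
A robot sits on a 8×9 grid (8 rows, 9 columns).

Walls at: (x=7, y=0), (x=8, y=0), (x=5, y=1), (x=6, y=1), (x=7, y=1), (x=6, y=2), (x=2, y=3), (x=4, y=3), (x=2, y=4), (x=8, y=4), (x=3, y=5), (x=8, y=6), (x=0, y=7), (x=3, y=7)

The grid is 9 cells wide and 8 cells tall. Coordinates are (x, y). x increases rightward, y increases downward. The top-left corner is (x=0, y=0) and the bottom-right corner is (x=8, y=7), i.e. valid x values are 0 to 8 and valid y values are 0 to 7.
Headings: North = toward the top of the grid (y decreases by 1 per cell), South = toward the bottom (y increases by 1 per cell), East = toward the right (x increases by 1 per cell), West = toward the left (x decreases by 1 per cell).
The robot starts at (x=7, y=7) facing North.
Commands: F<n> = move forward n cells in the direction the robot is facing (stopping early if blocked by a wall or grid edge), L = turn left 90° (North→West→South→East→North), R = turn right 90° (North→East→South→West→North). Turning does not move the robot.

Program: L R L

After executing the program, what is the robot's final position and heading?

Answer: Final position: (x=7, y=7), facing West

Derivation:
Start: (x=7, y=7), facing North
  L: turn left, now facing West
  R: turn right, now facing North
  L: turn left, now facing West
Final: (x=7, y=7), facing West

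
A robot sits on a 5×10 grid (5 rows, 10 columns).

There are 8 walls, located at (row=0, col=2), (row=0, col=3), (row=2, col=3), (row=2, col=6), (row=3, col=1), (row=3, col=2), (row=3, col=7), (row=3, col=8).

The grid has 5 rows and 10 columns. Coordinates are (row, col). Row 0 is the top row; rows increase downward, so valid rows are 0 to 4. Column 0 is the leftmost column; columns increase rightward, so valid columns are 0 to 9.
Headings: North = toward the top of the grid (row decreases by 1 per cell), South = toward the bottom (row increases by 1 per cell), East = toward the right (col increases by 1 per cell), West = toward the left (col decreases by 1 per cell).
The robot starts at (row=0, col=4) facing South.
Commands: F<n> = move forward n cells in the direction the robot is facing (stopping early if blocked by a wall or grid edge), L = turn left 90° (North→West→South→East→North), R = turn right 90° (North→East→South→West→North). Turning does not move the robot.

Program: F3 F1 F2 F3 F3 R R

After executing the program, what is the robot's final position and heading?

Answer: Final position: (row=4, col=4), facing North

Derivation:
Start: (row=0, col=4), facing South
  F3: move forward 3, now at (row=3, col=4)
  F1: move forward 1, now at (row=4, col=4)
  F2: move forward 0/2 (blocked), now at (row=4, col=4)
  F3: move forward 0/3 (blocked), now at (row=4, col=4)
  F3: move forward 0/3 (blocked), now at (row=4, col=4)
  R: turn right, now facing West
  R: turn right, now facing North
Final: (row=4, col=4), facing North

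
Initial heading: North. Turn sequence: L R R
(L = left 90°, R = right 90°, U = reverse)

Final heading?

Start: North
  L (left (90° counter-clockwise)) -> West
  R (right (90° clockwise)) -> North
  R (right (90° clockwise)) -> East
Final: East

Answer: Final heading: East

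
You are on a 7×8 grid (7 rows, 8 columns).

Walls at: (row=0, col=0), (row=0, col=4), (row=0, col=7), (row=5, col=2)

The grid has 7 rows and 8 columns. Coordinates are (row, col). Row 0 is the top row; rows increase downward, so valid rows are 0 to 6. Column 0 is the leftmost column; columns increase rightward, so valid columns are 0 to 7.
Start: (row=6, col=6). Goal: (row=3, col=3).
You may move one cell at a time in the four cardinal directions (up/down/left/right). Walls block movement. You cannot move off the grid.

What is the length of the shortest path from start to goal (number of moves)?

BFS from (row=6, col=6) until reaching (row=3, col=3):
  Distance 0: (row=6, col=6)
  Distance 1: (row=5, col=6), (row=6, col=5), (row=6, col=7)
  Distance 2: (row=4, col=6), (row=5, col=5), (row=5, col=7), (row=6, col=4)
  Distance 3: (row=3, col=6), (row=4, col=5), (row=4, col=7), (row=5, col=4), (row=6, col=3)
  Distance 4: (row=2, col=6), (row=3, col=5), (row=3, col=7), (row=4, col=4), (row=5, col=3), (row=6, col=2)
  Distance 5: (row=1, col=6), (row=2, col=5), (row=2, col=7), (row=3, col=4), (row=4, col=3), (row=6, col=1)
  Distance 6: (row=0, col=6), (row=1, col=5), (row=1, col=7), (row=2, col=4), (row=3, col=3), (row=4, col=2), (row=5, col=1), (row=6, col=0)  <- goal reached here
One shortest path (6 moves): (row=6, col=6) -> (row=6, col=5) -> (row=6, col=4) -> (row=6, col=3) -> (row=5, col=3) -> (row=4, col=3) -> (row=3, col=3)

Answer: Shortest path length: 6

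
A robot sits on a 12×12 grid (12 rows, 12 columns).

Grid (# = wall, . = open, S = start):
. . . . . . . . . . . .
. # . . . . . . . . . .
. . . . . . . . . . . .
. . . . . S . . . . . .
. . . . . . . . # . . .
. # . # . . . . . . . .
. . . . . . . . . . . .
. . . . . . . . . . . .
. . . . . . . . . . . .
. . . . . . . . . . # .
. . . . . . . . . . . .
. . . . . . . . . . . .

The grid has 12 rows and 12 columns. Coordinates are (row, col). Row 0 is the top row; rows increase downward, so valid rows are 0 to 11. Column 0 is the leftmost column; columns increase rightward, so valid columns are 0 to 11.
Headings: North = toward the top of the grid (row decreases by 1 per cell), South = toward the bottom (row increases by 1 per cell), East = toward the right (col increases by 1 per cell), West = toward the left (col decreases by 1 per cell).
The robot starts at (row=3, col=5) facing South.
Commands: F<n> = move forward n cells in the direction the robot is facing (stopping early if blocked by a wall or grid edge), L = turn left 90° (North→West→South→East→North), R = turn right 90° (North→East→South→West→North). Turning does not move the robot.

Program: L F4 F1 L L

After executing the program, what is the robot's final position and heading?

Answer: Final position: (row=3, col=10), facing West

Derivation:
Start: (row=3, col=5), facing South
  L: turn left, now facing East
  F4: move forward 4, now at (row=3, col=9)
  F1: move forward 1, now at (row=3, col=10)
  L: turn left, now facing North
  L: turn left, now facing West
Final: (row=3, col=10), facing West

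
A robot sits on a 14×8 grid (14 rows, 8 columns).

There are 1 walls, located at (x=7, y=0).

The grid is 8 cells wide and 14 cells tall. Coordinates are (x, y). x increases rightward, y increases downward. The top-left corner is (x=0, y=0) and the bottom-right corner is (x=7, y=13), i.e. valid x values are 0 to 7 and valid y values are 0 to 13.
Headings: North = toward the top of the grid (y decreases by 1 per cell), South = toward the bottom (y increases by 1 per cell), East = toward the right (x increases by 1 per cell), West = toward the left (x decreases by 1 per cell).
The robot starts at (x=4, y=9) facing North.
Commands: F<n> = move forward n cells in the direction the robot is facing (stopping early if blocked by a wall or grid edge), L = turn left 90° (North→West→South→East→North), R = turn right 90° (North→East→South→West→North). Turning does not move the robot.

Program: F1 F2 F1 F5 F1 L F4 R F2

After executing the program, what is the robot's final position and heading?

Start: (x=4, y=9), facing North
  F1: move forward 1, now at (x=4, y=8)
  F2: move forward 2, now at (x=4, y=6)
  F1: move forward 1, now at (x=4, y=5)
  F5: move forward 5, now at (x=4, y=0)
  F1: move forward 0/1 (blocked), now at (x=4, y=0)
  L: turn left, now facing West
  F4: move forward 4, now at (x=0, y=0)
  R: turn right, now facing North
  F2: move forward 0/2 (blocked), now at (x=0, y=0)
Final: (x=0, y=0), facing North

Answer: Final position: (x=0, y=0), facing North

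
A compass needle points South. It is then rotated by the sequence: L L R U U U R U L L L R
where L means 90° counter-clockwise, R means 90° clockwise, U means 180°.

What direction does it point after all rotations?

Start: South
  L (left (90° counter-clockwise)) -> East
  L (left (90° counter-clockwise)) -> North
  R (right (90° clockwise)) -> East
  U (U-turn (180°)) -> West
  U (U-turn (180°)) -> East
  U (U-turn (180°)) -> West
  R (right (90° clockwise)) -> North
  U (U-turn (180°)) -> South
  L (left (90° counter-clockwise)) -> East
  L (left (90° counter-clockwise)) -> North
  L (left (90° counter-clockwise)) -> West
  R (right (90° clockwise)) -> North
Final: North

Answer: Final heading: North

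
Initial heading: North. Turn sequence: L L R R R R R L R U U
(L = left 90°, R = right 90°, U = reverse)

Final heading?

Answer: Final heading: West

Derivation:
Start: North
  L (left (90° counter-clockwise)) -> West
  L (left (90° counter-clockwise)) -> South
  R (right (90° clockwise)) -> West
  R (right (90° clockwise)) -> North
  R (right (90° clockwise)) -> East
  R (right (90° clockwise)) -> South
  R (right (90° clockwise)) -> West
  L (left (90° counter-clockwise)) -> South
  R (right (90° clockwise)) -> West
  U (U-turn (180°)) -> East
  U (U-turn (180°)) -> West
Final: West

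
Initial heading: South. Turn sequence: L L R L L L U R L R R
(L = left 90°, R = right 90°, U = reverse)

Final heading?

Start: South
  L (left (90° counter-clockwise)) -> East
  L (left (90° counter-clockwise)) -> North
  R (right (90° clockwise)) -> East
  L (left (90° counter-clockwise)) -> North
  L (left (90° counter-clockwise)) -> West
  L (left (90° counter-clockwise)) -> South
  U (U-turn (180°)) -> North
  R (right (90° clockwise)) -> East
  L (left (90° counter-clockwise)) -> North
  R (right (90° clockwise)) -> East
  R (right (90° clockwise)) -> South
Final: South

Answer: Final heading: South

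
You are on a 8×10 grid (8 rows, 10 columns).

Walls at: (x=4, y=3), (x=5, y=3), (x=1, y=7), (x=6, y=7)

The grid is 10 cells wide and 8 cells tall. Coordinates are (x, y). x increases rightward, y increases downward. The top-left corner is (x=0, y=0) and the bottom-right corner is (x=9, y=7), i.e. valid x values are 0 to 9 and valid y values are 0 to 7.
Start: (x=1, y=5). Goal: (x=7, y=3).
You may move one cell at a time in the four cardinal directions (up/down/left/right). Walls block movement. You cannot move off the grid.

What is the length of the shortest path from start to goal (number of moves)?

Answer: Shortest path length: 8

Derivation:
BFS from (x=1, y=5) until reaching (x=7, y=3):
  Distance 0: (x=1, y=5)
  Distance 1: (x=1, y=4), (x=0, y=5), (x=2, y=5), (x=1, y=6)
  Distance 2: (x=1, y=3), (x=0, y=4), (x=2, y=4), (x=3, y=5), (x=0, y=6), (x=2, y=6)
  Distance 3: (x=1, y=2), (x=0, y=3), (x=2, y=3), (x=3, y=4), (x=4, y=5), (x=3, y=6), (x=0, y=7), (x=2, y=7)
  Distance 4: (x=1, y=1), (x=0, y=2), (x=2, y=2), (x=3, y=3), (x=4, y=4), (x=5, y=5), (x=4, y=6), (x=3, y=7)
  Distance 5: (x=1, y=0), (x=0, y=1), (x=2, y=1), (x=3, y=2), (x=5, y=4), (x=6, y=5), (x=5, y=6), (x=4, y=7)
  Distance 6: (x=0, y=0), (x=2, y=0), (x=3, y=1), (x=4, y=2), (x=6, y=4), (x=7, y=5), (x=6, y=6), (x=5, y=7)
  Distance 7: (x=3, y=0), (x=4, y=1), (x=5, y=2), (x=6, y=3), (x=7, y=4), (x=8, y=5), (x=7, y=6)
  Distance 8: (x=4, y=0), (x=5, y=1), (x=6, y=2), (x=7, y=3), (x=8, y=4), (x=9, y=5), (x=8, y=6), (x=7, y=7)  <- goal reached here
One shortest path (8 moves): (x=1, y=5) -> (x=2, y=5) -> (x=3, y=5) -> (x=4, y=5) -> (x=5, y=5) -> (x=6, y=5) -> (x=7, y=5) -> (x=7, y=4) -> (x=7, y=3)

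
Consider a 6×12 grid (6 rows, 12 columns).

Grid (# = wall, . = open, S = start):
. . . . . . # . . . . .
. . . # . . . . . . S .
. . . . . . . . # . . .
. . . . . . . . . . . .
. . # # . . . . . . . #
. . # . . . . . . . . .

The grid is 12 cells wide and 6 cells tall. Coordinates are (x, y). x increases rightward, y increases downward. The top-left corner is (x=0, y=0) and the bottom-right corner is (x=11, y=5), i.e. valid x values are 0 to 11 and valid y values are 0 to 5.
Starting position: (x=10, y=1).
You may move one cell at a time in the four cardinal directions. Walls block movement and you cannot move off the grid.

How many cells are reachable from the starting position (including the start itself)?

BFS flood-fill from (x=10, y=1):
  Distance 0: (x=10, y=1)
  Distance 1: (x=10, y=0), (x=9, y=1), (x=11, y=1), (x=10, y=2)
  Distance 2: (x=9, y=0), (x=11, y=0), (x=8, y=1), (x=9, y=2), (x=11, y=2), (x=10, y=3)
  Distance 3: (x=8, y=0), (x=7, y=1), (x=9, y=3), (x=11, y=3), (x=10, y=4)
  Distance 4: (x=7, y=0), (x=6, y=1), (x=7, y=2), (x=8, y=3), (x=9, y=4), (x=10, y=5)
  Distance 5: (x=5, y=1), (x=6, y=2), (x=7, y=3), (x=8, y=4), (x=9, y=5), (x=11, y=5)
  Distance 6: (x=5, y=0), (x=4, y=1), (x=5, y=2), (x=6, y=3), (x=7, y=4), (x=8, y=5)
  Distance 7: (x=4, y=0), (x=4, y=2), (x=5, y=3), (x=6, y=4), (x=7, y=5)
  Distance 8: (x=3, y=0), (x=3, y=2), (x=4, y=3), (x=5, y=4), (x=6, y=5)
  Distance 9: (x=2, y=0), (x=2, y=2), (x=3, y=3), (x=4, y=4), (x=5, y=5)
  Distance 10: (x=1, y=0), (x=2, y=1), (x=1, y=2), (x=2, y=3), (x=4, y=5)
  Distance 11: (x=0, y=0), (x=1, y=1), (x=0, y=2), (x=1, y=3), (x=3, y=5)
  Distance 12: (x=0, y=1), (x=0, y=3), (x=1, y=4)
  Distance 13: (x=0, y=4), (x=1, y=5)
  Distance 14: (x=0, y=5)
Total reachable: 65 (grid has 65 open cells total)

Answer: Reachable cells: 65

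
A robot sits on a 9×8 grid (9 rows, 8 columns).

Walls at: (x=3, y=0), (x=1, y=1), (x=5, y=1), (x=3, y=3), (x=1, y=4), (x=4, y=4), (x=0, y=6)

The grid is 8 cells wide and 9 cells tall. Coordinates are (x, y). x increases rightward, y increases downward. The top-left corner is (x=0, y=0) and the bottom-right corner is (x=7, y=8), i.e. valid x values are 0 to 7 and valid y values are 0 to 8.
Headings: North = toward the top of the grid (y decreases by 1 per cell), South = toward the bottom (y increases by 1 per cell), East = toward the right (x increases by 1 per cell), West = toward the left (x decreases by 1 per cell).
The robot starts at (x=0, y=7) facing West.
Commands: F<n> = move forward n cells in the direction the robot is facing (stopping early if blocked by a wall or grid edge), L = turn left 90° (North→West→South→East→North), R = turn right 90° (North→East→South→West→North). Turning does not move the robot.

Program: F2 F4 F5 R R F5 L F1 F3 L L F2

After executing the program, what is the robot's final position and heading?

Answer: Final position: (x=5, y=5), facing South

Derivation:
Start: (x=0, y=7), facing West
  F2: move forward 0/2 (blocked), now at (x=0, y=7)
  F4: move forward 0/4 (blocked), now at (x=0, y=7)
  F5: move forward 0/5 (blocked), now at (x=0, y=7)
  R: turn right, now facing North
  R: turn right, now facing East
  F5: move forward 5, now at (x=5, y=7)
  L: turn left, now facing North
  F1: move forward 1, now at (x=5, y=6)
  F3: move forward 3, now at (x=5, y=3)
  L: turn left, now facing West
  L: turn left, now facing South
  F2: move forward 2, now at (x=5, y=5)
Final: (x=5, y=5), facing South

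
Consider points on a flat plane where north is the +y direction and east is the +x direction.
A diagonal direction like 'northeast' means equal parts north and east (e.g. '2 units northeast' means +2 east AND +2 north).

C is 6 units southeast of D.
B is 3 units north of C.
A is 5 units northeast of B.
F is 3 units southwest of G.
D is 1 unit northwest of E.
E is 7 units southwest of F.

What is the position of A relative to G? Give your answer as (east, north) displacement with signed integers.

Place G at the origin (east=0, north=0).
  F is 3 units southwest of G: delta (east=-3, north=-3); F at (east=-3, north=-3).
  E is 7 units southwest of F: delta (east=-7, north=-7); E at (east=-10, north=-10).
  D is 1 unit northwest of E: delta (east=-1, north=+1); D at (east=-11, north=-9).
  C is 6 units southeast of D: delta (east=+6, north=-6); C at (east=-5, north=-15).
  B is 3 units north of C: delta (east=+0, north=+3); B at (east=-5, north=-12).
  A is 5 units northeast of B: delta (east=+5, north=+5); A at (east=0, north=-7).
Therefore A relative to G: (east=0, north=-7).

Answer: A is at (east=0, north=-7) relative to G.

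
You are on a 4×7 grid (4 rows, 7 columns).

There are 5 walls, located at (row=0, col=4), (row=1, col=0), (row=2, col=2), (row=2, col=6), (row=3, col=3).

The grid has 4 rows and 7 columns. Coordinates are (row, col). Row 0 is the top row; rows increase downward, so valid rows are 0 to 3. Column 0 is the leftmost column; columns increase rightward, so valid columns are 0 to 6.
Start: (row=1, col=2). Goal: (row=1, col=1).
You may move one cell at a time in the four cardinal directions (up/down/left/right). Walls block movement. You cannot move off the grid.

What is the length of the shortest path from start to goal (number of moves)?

BFS from (row=1, col=2) until reaching (row=1, col=1):
  Distance 0: (row=1, col=2)
  Distance 1: (row=0, col=2), (row=1, col=1), (row=1, col=3)  <- goal reached here
One shortest path (1 moves): (row=1, col=2) -> (row=1, col=1)

Answer: Shortest path length: 1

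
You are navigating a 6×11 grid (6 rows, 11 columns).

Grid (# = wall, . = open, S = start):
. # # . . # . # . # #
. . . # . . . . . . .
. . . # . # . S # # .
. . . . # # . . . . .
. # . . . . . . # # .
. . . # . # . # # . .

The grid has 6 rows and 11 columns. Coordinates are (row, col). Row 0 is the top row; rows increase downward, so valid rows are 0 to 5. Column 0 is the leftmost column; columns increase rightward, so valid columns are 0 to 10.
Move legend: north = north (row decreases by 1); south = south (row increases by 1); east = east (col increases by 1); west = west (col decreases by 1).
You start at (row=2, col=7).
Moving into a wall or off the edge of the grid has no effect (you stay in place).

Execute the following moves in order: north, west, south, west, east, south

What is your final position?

Answer: Final position: (row=3, col=7)

Derivation:
Start: (row=2, col=7)
  north (north): (row=2, col=7) -> (row=1, col=7)
  west (west): (row=1, col=7) -> (row=1, col=6)
  south (south): (row=1, col=6) -> (row=2, col=6)
  west (west): blocked, stay at (row=2, col=6)
  east (east): (row=2, col=6) -> (row=2, col=7)
  south (south): (row=2, col=7) -> (row=3, col=7)
Final: (row=3, col=7)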